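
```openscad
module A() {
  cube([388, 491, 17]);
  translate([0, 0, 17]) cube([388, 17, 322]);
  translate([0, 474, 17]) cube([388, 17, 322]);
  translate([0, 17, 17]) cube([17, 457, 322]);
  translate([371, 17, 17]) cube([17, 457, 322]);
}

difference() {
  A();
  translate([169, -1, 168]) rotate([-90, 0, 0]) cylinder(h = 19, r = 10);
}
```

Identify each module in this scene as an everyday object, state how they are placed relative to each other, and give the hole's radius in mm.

A is an open box. The open box has a circular hole through its front wall. The hole's radius is 10 mm.

The subtracted cylinder has r = 10 mm.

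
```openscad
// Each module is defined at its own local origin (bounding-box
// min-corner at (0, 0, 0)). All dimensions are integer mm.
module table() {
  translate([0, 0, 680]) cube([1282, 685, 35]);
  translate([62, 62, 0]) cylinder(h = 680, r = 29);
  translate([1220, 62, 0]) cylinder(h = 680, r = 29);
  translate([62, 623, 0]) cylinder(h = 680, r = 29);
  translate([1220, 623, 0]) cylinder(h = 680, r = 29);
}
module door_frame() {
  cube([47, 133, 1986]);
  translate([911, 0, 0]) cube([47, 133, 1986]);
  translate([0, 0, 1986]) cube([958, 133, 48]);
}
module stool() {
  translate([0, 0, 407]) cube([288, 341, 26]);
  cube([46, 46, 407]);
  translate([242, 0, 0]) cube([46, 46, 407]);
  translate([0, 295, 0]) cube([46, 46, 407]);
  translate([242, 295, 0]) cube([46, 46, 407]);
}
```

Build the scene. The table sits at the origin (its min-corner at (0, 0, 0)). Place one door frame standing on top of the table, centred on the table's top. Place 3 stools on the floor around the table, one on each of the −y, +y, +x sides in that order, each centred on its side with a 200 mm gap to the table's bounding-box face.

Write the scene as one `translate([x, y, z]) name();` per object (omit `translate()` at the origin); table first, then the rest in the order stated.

table();
translate([162, 276, 715]) door_frame();
translate([497, -541, 0]) stool();
translate([497, 885, 0]) stool();
translate([1482, 172, 0]) stool();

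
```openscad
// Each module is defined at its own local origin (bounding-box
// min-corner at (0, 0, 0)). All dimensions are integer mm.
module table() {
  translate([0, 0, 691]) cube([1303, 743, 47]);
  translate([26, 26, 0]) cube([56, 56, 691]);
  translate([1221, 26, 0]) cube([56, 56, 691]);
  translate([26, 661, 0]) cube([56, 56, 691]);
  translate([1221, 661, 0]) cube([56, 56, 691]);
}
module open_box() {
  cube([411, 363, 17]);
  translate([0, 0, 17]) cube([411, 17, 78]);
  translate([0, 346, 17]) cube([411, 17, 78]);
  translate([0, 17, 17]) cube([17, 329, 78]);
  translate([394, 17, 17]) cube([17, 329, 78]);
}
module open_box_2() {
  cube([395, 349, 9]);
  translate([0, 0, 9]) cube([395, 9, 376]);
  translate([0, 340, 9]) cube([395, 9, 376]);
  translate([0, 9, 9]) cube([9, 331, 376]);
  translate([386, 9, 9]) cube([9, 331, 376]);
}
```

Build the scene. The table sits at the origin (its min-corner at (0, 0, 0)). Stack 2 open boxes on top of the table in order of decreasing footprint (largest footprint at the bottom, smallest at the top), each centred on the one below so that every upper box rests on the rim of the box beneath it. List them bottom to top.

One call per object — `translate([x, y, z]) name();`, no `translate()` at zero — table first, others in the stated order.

table();
translate([446, 190, 738]) open_box();
translate([454, 197, 833]) open_box_2();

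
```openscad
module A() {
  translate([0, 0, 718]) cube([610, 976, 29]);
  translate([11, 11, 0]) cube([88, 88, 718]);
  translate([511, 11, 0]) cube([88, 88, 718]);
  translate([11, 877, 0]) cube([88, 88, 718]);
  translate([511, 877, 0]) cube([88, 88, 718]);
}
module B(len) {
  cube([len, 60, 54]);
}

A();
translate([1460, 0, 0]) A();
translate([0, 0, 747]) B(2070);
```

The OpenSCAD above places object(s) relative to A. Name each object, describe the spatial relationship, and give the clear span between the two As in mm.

A is a table. B is a beam. A beam spans the tops of two tables. The clear span between the two tables is 850 mm.

Second table starts at x = 1460; first ends at x = 610; clear span = 1460 − 610 = 850 mm.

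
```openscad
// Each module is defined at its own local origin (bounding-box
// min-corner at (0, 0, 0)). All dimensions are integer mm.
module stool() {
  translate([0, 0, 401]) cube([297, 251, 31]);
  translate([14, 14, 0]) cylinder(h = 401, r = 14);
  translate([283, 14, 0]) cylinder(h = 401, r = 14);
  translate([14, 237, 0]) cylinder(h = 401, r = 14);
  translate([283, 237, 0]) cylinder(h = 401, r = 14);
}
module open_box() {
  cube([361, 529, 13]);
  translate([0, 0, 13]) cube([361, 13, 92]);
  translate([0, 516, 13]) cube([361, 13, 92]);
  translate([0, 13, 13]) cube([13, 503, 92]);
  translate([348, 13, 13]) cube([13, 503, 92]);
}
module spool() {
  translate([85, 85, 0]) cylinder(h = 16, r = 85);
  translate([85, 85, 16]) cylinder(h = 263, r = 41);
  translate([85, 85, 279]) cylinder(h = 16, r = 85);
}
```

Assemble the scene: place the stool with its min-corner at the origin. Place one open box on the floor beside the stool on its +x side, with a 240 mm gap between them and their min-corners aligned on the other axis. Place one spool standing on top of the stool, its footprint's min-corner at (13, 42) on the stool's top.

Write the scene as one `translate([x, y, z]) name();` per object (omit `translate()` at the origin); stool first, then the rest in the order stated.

stool();
translate([537, 0, 0]) open_box();
translate([13, 42, 432]) spool();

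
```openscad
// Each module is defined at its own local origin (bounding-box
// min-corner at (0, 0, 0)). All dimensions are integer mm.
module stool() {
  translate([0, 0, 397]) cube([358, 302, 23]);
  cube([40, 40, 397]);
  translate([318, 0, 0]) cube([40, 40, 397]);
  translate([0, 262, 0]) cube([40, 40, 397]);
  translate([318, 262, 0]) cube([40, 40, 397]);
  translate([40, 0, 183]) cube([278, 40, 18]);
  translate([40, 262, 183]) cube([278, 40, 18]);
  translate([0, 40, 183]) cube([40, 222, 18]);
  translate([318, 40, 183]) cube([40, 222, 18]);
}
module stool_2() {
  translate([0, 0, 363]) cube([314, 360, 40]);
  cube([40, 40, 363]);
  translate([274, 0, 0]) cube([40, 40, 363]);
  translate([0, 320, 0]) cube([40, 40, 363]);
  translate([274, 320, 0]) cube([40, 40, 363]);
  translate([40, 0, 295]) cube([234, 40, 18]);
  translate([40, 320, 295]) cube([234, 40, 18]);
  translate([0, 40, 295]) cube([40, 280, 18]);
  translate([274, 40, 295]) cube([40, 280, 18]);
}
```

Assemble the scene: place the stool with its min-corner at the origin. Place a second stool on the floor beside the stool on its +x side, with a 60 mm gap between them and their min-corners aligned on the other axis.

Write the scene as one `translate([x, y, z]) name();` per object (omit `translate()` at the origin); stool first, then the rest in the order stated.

stool();
translate([418, 0, 0]) stool_2();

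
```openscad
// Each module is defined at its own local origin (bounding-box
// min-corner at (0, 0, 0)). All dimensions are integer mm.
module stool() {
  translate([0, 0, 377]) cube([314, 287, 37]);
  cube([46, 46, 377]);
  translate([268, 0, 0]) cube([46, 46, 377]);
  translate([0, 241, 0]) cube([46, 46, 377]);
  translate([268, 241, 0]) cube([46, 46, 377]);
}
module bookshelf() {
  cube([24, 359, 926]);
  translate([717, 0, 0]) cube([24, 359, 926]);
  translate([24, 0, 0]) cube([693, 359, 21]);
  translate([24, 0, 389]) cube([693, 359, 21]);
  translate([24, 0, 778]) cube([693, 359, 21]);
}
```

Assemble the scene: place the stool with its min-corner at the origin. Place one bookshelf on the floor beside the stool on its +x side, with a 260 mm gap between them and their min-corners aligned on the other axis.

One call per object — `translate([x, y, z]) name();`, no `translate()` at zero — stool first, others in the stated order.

stool();
translate([574, 0, 0]) bookshelf();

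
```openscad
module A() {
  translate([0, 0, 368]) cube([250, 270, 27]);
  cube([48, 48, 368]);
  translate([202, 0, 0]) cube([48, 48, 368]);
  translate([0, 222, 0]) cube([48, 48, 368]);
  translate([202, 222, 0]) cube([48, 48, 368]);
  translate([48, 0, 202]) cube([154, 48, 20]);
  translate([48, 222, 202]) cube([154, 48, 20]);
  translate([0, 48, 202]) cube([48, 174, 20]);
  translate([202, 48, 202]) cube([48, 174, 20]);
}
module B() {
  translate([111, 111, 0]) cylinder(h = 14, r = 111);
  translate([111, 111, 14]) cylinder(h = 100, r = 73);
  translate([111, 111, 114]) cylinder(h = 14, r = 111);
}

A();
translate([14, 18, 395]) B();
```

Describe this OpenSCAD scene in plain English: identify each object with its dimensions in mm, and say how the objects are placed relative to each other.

A is a four-legged stool. The seat is a 250×270×27 mm slab whose top surface is at z = 395 mm; four square legs, each 48×48 mm in cross-section, run from the floor (z = 0) to the underside of the seat, each flush with a corner of the seat. Four stretchers, 48 mm wide and 20 mm tall, connect adjacent legs with their undersides at z = 202 mm, each running between the inner faces of the legs it joins and aligned with the legs' outer faces on the other axis.

B is a spool: two coaxial disc flanges of radius 111 mm and thickness 14 mm, joined by a core cylinder of radius 73 mm and height 100 mm. The lower flange rests on z = 0 and the three cylinders share a vertical axis.

The spool is on top of the stool.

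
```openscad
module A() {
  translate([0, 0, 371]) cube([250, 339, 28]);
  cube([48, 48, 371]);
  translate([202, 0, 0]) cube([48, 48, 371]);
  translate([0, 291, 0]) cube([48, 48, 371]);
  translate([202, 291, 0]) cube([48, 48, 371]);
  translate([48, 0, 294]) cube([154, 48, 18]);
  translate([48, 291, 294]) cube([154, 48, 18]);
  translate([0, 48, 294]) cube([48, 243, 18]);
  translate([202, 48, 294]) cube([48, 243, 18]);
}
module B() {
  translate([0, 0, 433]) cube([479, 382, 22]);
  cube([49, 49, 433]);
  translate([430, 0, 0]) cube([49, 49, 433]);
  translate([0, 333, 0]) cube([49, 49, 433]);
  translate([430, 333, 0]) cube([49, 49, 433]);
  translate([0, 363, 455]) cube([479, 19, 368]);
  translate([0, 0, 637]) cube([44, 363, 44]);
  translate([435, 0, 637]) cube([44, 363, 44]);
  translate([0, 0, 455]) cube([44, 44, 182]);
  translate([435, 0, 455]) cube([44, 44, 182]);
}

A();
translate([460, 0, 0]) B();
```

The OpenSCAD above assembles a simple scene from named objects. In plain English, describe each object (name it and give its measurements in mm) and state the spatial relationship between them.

A is a four-legged stool. The seat is a 250×339×28 mm slab whose top surface is at z = 399 mm; four square legs, each 48×48 mm in cross-section, run from the floor (z = 0) to the underside of the seat, each flush with a corner of the seat. Four stretchers, 48 mm wide and 18 mm tall, connect adjacent legs with their undersides at z = 294 mm, each running between the inner faces of the legs it joins and aligned with the legs' outer faces on the other axis.

B is a chair. The seat is a 479×382×22 mm slab with its top at z = 455 mm, on four 49×49 mm corner legs (flush with the seat edges, standing on z = 0). A flat backrest 19 mm thick, 368 mm tall, spans the full seat width and rises from the seat top along its +y edge, rear face flush with the rear of the seat. Two armrests of 44×44 mm section run along each side from the seat's front edge to the front of the backrest, top faces 226 mm above the seat top and outer faces flush with the seat's x-edges; a 44×44 mm post under the front of each armrest stands on the seat at the front corner.

The chair is on the floor beside the stool on its +x side.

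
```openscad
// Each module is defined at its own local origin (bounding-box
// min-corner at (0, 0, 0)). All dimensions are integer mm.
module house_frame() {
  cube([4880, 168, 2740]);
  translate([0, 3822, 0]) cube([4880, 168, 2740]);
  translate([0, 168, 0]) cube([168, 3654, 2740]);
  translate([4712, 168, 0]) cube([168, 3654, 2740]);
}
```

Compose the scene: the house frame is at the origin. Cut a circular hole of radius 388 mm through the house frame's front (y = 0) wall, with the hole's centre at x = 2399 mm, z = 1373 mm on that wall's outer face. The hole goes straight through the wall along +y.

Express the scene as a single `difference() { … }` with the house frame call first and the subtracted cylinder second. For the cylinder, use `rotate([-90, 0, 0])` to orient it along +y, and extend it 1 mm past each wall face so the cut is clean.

difference() {
  house_frame();
  translate([2399, -1, 1373]) rotate([-90, 0, 0]) cylinder(h = 170, r = 388);
}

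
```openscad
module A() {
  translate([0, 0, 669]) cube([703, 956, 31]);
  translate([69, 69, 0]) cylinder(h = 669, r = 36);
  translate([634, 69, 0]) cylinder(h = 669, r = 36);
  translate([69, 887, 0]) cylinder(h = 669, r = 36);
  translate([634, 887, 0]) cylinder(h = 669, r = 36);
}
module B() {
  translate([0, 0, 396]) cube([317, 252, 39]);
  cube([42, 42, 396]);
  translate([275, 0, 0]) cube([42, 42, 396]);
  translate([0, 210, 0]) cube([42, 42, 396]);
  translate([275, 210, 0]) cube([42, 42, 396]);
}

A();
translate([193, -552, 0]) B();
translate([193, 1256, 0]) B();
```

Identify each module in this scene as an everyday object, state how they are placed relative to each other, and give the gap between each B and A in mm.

Each stool's nearest face is 300 mm from the table's bounding box.

A is a table. B is a stool. Two stools sit around the table at the −y, +y sides. The gap between each stool and the table is 300 mm.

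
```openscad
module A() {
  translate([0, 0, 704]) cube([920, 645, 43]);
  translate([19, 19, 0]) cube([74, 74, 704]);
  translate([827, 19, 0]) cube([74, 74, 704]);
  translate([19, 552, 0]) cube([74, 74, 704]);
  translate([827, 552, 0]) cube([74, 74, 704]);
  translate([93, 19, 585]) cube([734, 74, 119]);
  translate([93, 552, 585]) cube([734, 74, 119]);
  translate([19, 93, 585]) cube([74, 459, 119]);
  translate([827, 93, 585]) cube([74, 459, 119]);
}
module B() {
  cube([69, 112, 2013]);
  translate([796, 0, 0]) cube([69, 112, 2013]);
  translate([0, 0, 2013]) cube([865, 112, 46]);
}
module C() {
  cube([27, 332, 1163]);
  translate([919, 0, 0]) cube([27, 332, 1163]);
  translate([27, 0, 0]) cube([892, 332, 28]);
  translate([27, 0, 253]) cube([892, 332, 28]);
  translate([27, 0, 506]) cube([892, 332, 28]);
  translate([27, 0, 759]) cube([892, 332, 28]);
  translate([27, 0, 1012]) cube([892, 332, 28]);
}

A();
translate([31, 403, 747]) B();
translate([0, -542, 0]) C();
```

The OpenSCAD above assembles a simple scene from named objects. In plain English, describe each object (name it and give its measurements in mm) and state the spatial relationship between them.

A is a table with a 920×645 mm rectangular top, 43 mm thick, top surface at z = 747 mm, supported by four 74×74 mm square legs, each inset 19 mm from the nearest pair of top edges, running from the floor. Four apron rails, 74 mm thick and 119 mm tall, run between adjacent legs with their top edges flush with the underside of the top and their outer faces flush with the legs' outer faces.

B is a rectangular door frame: two vertical jambs of 69×112 mm section, 2013 mm tall, with a clear opening 727 mm wide between their inner faces. A header 46 mm tall and 112 mm deep lies on top of the jambs and spans the full outside width.

C is a bookshelf 946 mm wide overall, 332 mm deep and 1163 mm tall. The two sides are 27 mm thick vertical panels. 5 horizontal shelves of 28 mm thickness span between the inner faces of the sides; the lowest shelf sits on the floor and shelves are stacked with a clear vertical gap of 225 mm between each pair.

The door frame is on top of the table. The bookshelf is on the floor beside the table on its −y side.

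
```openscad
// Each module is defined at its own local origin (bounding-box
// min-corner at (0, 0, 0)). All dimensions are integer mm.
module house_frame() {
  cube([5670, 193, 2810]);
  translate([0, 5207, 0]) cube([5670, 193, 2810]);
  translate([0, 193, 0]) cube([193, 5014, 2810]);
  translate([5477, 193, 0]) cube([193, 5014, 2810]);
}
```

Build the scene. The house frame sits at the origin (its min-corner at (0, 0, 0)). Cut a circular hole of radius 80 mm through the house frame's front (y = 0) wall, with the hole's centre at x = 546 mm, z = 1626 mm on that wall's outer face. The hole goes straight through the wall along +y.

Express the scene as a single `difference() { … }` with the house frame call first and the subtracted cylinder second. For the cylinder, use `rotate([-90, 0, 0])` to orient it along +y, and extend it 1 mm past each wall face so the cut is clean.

difference() {
  house_frame();
  translate([546, -1, 1626]) rotate([-90, 0, 0]) cylinder(h = 195, r = 80);
}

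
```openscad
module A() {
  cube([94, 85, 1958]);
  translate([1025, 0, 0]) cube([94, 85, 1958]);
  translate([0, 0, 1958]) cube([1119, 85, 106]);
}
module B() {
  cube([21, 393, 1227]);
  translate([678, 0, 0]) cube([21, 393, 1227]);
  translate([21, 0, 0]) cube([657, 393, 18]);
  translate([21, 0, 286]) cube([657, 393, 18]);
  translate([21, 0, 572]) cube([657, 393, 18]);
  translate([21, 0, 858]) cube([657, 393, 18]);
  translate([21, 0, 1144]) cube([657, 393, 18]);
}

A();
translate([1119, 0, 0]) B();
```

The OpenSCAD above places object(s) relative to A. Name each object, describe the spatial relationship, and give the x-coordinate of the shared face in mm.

The door frame's +x face and the bookshelf's −x face are both at x = 1119 mm.

A is a door frame. B is a bookshelf. The bookshelf is against the door frame's +x side, with their −y faces flush. The x-coordinate of the shared face is 1119 mm.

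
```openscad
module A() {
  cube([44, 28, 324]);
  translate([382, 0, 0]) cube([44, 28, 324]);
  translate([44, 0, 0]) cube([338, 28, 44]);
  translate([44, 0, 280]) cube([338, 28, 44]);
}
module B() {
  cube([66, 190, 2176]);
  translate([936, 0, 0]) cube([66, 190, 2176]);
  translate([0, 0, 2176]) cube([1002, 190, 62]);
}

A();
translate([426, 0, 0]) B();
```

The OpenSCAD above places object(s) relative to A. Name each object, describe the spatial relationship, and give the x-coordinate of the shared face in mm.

A is a picture frame. B is a door frame. The door frame is against the picture frame's +x side, with their −y faces flush. The x-coordinate of the shared face is 426 mm.

The picture frame's +x face and the door frame's −x face are both at x = 426 mm.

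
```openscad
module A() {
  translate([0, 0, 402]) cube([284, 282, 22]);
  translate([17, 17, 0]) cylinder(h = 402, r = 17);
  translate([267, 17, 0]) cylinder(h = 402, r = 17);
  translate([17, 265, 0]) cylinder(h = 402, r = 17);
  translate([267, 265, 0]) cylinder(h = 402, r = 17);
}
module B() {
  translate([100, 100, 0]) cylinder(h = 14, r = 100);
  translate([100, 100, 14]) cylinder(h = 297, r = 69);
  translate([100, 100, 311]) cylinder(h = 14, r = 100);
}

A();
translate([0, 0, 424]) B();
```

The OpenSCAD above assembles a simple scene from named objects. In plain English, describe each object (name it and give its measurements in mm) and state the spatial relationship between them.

A is a four-legged stool. The seat is 284×282 mm, 22 mm thick, top at z = 424 mm. It stands on four round legs, each 34 mm in diameter, from z = 0 to the seat underside, each leg's axis is inset half a diameter from the nearest pair of seat edges (so the leg's bounding box is flush with the corner).

B is a spool: two coaxial disc flanges of radius 100 mm and thickness 14 mm, joined by a core cylinder of radius 69 mm and height 297 mm. The lower flange rests on z = 0 and the three cylinders share a vertical axis.

The spool is on top of the stool.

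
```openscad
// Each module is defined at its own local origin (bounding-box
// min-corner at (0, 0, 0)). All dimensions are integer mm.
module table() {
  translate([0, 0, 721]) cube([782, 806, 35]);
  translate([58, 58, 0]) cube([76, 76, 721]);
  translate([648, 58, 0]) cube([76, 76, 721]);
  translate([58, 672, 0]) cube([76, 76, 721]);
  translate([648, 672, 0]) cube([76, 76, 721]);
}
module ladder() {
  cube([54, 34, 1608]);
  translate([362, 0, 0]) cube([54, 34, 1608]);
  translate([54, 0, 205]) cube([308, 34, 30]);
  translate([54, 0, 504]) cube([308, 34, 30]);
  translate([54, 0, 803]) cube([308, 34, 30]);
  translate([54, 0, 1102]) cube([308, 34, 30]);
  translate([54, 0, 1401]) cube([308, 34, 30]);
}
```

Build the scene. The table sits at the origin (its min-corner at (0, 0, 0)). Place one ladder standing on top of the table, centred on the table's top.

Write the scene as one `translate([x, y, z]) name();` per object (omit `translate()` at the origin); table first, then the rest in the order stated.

table();
translate([183, 386, 756]) ladder();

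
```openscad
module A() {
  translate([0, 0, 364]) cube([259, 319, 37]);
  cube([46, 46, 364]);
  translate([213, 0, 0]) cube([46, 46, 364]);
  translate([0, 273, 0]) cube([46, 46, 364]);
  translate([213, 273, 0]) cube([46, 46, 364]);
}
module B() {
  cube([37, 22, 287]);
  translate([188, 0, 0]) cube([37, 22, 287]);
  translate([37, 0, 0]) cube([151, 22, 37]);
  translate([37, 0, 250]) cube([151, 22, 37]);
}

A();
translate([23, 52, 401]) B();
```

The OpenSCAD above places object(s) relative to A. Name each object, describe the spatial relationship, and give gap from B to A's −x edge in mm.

The picture frame's min-x is at 23; the stool's min-x is 0; gap = 23 mm.

A is a stool. B is a picture frame. The picture frame is on top of the stool. The gap from the picture frame to the stool's −x edge is 23 mm.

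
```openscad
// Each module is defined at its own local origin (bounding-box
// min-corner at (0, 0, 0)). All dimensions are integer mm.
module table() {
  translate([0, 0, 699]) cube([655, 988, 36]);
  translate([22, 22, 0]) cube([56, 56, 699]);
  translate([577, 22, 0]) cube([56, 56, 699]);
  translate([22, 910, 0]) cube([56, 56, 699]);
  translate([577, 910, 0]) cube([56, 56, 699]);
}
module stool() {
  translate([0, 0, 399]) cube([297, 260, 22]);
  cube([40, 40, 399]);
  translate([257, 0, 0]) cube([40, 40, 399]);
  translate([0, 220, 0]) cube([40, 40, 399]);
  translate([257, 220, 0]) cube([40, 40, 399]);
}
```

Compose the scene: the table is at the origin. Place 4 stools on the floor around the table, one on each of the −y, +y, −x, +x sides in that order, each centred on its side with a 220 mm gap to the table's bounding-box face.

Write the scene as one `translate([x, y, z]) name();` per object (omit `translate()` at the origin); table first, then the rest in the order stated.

table();
translate([179, -480, 0]) stool();
translate([179, 1208, 0]) stool();
translate([-517, 364, 0]) stool();
translate([875, 364, 0]) stool();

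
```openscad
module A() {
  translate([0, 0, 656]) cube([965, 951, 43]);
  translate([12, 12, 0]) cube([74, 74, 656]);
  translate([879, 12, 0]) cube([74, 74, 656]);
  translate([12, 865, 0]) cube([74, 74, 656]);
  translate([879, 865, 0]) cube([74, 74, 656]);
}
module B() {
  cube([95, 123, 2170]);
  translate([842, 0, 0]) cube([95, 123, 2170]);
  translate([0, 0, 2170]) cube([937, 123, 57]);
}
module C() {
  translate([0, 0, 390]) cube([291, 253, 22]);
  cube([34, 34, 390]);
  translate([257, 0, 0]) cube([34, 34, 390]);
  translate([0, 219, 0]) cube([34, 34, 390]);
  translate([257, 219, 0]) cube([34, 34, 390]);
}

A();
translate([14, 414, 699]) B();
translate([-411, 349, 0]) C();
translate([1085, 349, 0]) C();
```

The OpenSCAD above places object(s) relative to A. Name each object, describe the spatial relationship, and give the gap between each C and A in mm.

Each stool's nearest face is 120 mm from the table's bounding box.

A is a table. B is a door frame. C is a stool. The door frame is on top of the table, centred. Two stools sit around the table at the −x, +x sides. The gap between each stool and the table is 120 mm.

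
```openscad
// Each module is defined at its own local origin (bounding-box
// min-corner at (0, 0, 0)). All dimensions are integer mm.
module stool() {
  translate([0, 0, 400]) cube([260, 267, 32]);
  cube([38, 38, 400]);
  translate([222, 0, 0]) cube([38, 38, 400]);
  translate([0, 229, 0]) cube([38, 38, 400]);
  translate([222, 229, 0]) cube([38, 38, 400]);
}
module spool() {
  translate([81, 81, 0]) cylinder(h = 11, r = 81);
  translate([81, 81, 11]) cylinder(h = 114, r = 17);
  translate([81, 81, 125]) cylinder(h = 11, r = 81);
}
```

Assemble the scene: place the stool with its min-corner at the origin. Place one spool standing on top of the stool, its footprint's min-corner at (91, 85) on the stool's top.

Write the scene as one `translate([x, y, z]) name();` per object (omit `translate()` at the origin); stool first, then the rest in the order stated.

stool();
translate([91, 85, 432]) spool();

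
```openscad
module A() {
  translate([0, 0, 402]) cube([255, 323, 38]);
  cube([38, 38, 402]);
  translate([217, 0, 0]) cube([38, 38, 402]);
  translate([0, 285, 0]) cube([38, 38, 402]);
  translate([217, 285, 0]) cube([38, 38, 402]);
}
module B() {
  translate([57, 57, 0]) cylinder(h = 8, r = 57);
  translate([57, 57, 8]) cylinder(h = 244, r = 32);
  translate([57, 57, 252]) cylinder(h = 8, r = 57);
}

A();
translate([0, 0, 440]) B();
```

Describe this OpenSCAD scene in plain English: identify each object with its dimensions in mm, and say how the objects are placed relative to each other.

A is a four-legged stool. The seat is 255×323 mm, 38 mm thick, top at z = 440 mm. It stands on four square legs, each 38×38 mm in cross-section, from z = 0 to the seat underside, each flush with a corner of the seat.

B is a spool: two coaxial disc flanges of radius 57 mm and thickness 8 mm, joined by a core cylinder of radius 32 mm and height 244 mm. The lower flange rests on z = 0 and the three cylinders share a vertical axis.

The spool is on top of the stool.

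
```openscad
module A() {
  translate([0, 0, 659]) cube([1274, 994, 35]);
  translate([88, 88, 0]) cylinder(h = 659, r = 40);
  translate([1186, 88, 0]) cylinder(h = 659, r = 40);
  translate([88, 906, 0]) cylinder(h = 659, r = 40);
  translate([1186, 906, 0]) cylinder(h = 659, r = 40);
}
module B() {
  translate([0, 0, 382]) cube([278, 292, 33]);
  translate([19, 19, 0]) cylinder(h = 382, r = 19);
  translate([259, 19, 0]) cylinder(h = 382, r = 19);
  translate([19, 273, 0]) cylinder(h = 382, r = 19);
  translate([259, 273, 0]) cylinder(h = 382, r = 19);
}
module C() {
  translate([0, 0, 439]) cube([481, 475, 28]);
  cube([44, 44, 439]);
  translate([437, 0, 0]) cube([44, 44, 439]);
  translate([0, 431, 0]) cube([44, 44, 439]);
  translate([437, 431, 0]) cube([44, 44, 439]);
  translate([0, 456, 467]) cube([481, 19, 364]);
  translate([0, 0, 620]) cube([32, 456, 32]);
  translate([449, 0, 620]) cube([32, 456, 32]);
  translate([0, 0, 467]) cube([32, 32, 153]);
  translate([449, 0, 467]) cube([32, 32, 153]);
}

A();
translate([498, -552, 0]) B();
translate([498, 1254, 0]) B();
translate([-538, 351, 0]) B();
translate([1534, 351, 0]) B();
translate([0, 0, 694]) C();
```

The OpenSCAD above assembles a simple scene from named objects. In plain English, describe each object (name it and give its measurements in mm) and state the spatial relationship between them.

A is a table with a 1274×994 mm rectangular top, 35 mm thick, top surface at z = 694 mm, supported by four round legs of 80 mm diameter, each leg's bounding box inset 48 mm from the nearest pair of top edges, running from the floor.

B is a four-legged stool. The seat is a 278×292×33 mm slab whose top surface is at z = 415 mm; four round legs, each 38 mm in diameter, run from the floor (z = 0) to the underside of the seat, each leg's axis is inset half a diameter from the nearest pair of seat edges (so the leg's bounding box is flush with the corner).

C is a chair. The seat is a 481×475×28 mm slab with its top at z = 467 mm, on four 44×44 mm corner legs (flush with the seat edges, standing on z = 0). A flat backrest 19 mm thick, 364 mm tall, spans the full seat width and rises from the seat top along its +y edge, rear face flush with the rear of the seat. Two armrests of 32×32 mm section run along each side from the seat's front edge to the front of the backrest, top faces 185 mm above the seat top and outer faces flush with the seat's x-edges; a 32×32 mm post under the front of each armrest stands on the seat at the front corner.

Four stools sit around the table at the −y, +y, −x, +x sides. The chair is on top of the table.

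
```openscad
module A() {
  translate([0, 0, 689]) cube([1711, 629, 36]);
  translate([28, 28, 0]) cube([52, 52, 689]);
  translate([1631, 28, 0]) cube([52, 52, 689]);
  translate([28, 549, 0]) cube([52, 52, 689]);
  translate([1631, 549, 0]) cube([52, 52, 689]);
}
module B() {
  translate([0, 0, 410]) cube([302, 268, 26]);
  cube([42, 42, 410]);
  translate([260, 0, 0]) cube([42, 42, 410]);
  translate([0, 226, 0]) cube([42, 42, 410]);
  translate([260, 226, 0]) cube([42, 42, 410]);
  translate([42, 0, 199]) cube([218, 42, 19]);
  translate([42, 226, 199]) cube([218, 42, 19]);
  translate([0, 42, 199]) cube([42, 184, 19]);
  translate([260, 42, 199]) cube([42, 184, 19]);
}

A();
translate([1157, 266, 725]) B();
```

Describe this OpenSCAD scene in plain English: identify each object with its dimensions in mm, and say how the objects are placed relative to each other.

A is a table with a 1711×629 mm rectangular top, 36 mm thick, top surface at z = 725 mm, supported by four 52×52 mm square legs, each inset 28 mm from the nearest pair of top edges, running from the floor.

B is a simple wooden stool: a rectangular seat 302 mm (x) by 268 mm (y), 26 mm thick, top face at z = 436 mm, on four square legs, each 42×42 mm in cross-section. The legs rest on z = 0, each flush with a corner of the seat. Four stretchers, 42 mm wide and 19 mm tall, connect adjacent legs with their undersides at z = 199 mm, each running between the inner faces of the legs it joins and aligned with the legs' outer faces on the other axis.

The stool is on top of the table.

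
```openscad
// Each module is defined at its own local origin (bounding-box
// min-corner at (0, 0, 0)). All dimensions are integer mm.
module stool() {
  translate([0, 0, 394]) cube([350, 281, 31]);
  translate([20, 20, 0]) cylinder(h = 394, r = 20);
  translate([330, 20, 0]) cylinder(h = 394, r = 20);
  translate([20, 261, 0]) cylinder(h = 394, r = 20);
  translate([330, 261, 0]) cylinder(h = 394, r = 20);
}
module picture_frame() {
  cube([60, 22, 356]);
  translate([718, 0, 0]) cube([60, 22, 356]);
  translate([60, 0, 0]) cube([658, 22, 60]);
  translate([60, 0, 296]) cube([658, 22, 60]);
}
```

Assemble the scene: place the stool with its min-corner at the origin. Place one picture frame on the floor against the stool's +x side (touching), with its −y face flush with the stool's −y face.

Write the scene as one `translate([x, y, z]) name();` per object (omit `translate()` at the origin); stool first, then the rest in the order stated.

stool();
translate([350, 0, 0]) picture_frame();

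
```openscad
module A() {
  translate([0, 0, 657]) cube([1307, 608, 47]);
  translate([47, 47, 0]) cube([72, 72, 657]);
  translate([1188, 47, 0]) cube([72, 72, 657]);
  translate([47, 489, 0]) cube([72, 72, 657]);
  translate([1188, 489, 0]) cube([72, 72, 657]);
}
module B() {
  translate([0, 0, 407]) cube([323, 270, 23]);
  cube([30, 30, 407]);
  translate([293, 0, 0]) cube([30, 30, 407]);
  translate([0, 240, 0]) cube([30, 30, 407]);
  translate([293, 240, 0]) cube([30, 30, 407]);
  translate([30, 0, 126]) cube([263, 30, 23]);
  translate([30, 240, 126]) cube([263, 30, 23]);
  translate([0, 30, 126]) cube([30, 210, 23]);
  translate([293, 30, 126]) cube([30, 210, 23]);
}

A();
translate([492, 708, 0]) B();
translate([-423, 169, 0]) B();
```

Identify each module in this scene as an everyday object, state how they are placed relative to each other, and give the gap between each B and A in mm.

A is a table. B is a stool. Two stools sit around the table at the +y, −x sides. The gap between each stool and the table is 100 mm.

Each stool's nearest face is 100 mm from the table's bounding box.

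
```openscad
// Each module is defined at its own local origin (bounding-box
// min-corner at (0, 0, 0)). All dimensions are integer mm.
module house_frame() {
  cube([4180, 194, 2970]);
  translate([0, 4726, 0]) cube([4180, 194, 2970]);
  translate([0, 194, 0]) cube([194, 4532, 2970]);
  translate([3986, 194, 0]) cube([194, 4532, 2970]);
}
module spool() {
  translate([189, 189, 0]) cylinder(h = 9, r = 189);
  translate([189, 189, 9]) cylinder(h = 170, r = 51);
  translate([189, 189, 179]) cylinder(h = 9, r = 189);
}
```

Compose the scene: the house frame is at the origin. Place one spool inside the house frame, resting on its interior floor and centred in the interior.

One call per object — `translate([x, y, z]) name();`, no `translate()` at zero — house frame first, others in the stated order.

house_frame();
translate([1901, 2271, 0]) spool();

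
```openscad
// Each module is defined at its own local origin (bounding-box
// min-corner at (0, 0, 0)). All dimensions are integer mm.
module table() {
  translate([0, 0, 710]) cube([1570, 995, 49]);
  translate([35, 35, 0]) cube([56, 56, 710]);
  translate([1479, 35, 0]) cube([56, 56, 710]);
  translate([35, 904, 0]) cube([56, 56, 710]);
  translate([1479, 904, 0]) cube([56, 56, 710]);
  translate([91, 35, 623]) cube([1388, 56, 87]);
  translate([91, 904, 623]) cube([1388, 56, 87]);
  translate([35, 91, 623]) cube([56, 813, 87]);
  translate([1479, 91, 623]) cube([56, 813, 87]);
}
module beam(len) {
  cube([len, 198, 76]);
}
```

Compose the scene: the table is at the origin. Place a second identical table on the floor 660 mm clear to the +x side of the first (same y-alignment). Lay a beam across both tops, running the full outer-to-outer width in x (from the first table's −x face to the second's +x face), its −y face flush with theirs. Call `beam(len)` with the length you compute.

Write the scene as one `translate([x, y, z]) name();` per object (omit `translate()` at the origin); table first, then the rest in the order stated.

table();
translate([2230, 0, 0]) table();
translate([0, 0, 759]) beam(3800);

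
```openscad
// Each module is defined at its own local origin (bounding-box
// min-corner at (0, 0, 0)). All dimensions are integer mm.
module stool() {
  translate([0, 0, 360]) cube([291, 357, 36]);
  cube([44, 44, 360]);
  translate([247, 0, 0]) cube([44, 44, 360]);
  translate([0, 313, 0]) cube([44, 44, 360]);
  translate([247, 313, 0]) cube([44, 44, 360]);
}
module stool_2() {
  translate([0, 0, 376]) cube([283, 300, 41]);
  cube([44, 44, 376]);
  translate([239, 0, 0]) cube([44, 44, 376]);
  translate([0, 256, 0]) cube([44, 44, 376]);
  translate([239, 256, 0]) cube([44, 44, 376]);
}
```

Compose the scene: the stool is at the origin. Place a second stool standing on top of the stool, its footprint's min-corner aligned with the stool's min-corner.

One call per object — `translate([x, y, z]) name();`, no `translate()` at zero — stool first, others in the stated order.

stool();
translate([0, 0, 396]) stool_2();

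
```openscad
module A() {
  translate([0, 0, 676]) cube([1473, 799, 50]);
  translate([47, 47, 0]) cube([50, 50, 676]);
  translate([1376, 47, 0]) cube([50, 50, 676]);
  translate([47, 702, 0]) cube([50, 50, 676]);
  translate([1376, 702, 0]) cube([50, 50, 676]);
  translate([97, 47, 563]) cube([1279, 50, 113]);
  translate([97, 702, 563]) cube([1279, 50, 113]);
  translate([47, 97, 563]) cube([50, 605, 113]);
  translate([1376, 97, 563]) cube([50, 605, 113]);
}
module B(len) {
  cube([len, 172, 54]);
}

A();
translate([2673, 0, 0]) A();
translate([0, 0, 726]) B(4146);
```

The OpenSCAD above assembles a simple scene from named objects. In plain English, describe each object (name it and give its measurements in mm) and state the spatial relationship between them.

A is a table: top 1473 mm (x) × 799 mm (y), 50 mm thick, upper face at z = 726 mm, on four 50×50 mm square legs, each inset 47 mm from the nearest pair of top edges, running from z = 0 to the bottom of the top. Four apron rails, 50 mm thick and 113 mm tall, run between adjacent legs with their top edges flush with the underside of the top and their outer faces flush with the legs' outer faces.

B is a rectangular beam 4146 mm long (x), 172 mm deep (y), 54 mm thick (z).

The beam spans the tops of two tables placed 1200 mm apart, resting at z = 726 mm.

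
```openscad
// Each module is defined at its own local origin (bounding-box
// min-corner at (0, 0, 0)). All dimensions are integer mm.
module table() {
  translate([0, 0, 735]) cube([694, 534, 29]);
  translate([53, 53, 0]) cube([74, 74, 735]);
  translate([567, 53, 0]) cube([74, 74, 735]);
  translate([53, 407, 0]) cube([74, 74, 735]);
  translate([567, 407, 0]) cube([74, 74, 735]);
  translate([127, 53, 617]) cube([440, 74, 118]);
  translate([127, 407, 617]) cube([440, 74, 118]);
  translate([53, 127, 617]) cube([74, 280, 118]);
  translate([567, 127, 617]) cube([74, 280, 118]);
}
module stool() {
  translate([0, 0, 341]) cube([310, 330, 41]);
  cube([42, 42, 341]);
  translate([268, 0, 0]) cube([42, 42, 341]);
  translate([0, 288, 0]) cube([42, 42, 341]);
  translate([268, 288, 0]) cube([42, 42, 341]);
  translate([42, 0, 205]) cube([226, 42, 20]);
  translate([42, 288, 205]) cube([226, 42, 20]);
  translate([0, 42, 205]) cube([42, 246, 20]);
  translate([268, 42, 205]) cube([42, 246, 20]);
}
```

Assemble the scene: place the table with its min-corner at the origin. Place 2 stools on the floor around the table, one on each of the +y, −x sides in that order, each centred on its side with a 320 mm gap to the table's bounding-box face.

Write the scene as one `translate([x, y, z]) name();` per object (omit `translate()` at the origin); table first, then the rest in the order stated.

table();
translate([192, 854, 0]) stool();
translate([-630, 102, 0]) stool();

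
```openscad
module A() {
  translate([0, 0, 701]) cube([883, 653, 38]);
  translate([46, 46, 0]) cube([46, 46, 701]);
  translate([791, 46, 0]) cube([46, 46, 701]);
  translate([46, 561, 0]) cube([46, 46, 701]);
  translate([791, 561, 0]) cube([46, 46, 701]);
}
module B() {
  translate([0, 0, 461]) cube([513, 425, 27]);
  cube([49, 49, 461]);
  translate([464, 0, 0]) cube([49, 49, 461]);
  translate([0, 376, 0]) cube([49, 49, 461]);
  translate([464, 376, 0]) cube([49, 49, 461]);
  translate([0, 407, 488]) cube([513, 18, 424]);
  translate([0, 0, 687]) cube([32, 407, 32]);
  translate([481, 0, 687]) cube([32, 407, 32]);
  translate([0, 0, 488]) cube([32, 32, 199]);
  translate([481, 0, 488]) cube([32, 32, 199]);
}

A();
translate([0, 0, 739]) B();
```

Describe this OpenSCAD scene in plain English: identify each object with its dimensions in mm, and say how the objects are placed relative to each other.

A is a rectangular dining table. The top is 883×653×38 mm with its upper surface at z = 739 mm. It stands on four 46×46 mm square legs, each inset 46 mm from the nearest pair of top edges, running from the floor to the underside of the top.

B is a chair. The seat is a 513×425×27 mm slab with its top at z = 488 mm, on four 49×49 mm corner legs (flush with the seat edges, standing on z = 0). A flat backrest 18 mm thick, 424 mm tall, spans the full seat width and rises from the seat top along its +y edge, rear face flush with the rear of the seat. Two armrests of 32×32 mm section run along each side from the seat's front edge to the front of the backrest, top faces 231 mm above the seat top and outer faces flush with the seat's x-edges; a 32×32 mm post under the front of each armrest stands on the seat at the front corner.

The chair is on top of the table.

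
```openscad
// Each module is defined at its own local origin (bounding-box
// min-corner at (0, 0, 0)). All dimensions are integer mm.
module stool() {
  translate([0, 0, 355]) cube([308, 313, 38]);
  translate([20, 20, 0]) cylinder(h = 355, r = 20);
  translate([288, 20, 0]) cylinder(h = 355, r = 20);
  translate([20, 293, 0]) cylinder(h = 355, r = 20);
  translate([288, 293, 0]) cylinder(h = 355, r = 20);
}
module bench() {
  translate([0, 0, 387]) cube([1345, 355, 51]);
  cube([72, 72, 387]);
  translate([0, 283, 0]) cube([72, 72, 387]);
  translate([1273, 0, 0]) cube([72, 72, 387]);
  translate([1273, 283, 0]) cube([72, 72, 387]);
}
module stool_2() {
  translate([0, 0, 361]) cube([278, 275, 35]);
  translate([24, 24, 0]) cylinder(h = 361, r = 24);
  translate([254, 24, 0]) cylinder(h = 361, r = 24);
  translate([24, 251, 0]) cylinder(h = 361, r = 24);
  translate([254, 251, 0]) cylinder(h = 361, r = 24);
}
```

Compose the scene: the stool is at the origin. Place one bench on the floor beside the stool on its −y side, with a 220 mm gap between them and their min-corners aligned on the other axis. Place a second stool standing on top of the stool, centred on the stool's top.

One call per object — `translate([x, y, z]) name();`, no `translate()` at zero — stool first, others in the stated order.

stool();
translate([0, -575, 0]) bench();
translate([15, 19, 393]) stool_2();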